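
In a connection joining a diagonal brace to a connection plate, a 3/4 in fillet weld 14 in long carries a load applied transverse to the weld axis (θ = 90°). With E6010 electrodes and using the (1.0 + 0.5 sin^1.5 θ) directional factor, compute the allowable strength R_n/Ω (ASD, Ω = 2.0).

E60XX → F_EXX = 60 ksi.
t_e = 0.707 × 0.75 = 0.5302 in; A_we = 0.5302 × 14 = 7.423 in².
Directional factor: 1.0 + 0.5 sin^1.5(90°) = 1.5.
F_nw = 0.6 × 60 × 1.5 = 54 ksi.
R_n/Ω = (54 × 7.423) / 2.0 = 200.4 kip.

R_n/Ω ≈ 200 kip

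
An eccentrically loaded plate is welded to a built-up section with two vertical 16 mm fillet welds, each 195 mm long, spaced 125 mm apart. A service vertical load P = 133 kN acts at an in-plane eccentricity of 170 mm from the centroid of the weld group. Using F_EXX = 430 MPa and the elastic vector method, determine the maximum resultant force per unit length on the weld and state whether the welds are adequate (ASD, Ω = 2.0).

Total weld length L_w = 390 mm. Treat welds as unit-width lines.
Polar moment about centroid: J = 2[d³/12 + d(b/2)²] = 2[195³/12 + 195×62.5²] = 2759000 mm³.
Direct shear f_v = P/L_w = 133×10³ / 390 = 341 N/mm (vertical).
Torsion M = P·e = 133×10³ × 170 = 22610000 N·mm.
Critical point at (x, y) = (62.5, 97.5) from centroid. f_tx = M·y/J = 798.9 N/mm; f_ty = M·x/J = 512.1 N/mm.
Resultant f_max = √[f_tx² + (f_v + f_ty)²] = √[798.9² + (341 + 512.1)²] = 1169 N/mm.
Capacity per unit length: r_n/Ω = (1/2.0) × 0.6 × 430 × (0.707 × 16) = 1459 N/mm.
1169 ≤ 1459 → adequate.

f_max ≈ 1170 N/mm; adequate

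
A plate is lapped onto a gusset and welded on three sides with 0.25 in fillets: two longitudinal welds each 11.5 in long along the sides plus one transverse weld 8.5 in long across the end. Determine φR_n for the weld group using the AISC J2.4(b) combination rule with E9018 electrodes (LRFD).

E90XX → F_EXX = 90 ksi.
t_e = 0.707 × 0.25 = 0.1767 in.
R_nwl = 0.6 × 90 × 0.1767 × 23 = 219.5 kip (longitudinal, 2 welds).
R_nwt = 0.6 × 90 × 0.1767 × 8.5 = 81.13 kip (transverse, base value).
(i) R_nwl + R_nwt = 300.7 kip; (ii) 0.85 R_nwl + 1.5 R_nwt = 308.3 kip.
R_n = max = 308.3 kip [governs: (ii)]; φR_n = 231.2 kip.

φR_n ≈ 231 kip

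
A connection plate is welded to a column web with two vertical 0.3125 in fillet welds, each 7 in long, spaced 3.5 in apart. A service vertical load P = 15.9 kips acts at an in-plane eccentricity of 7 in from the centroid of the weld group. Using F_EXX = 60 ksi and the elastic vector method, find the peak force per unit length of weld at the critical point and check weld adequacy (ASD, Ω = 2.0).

Total weld length L_w = 14 in. Treat welds as unit-width lines.
Polar moment about centroid: J = 2[d³/12 + d(b/2)²] = 2[7³/12 + 7×1.75²] = 100 in³.
Direct shear f_v = P/L_w = 15.9 / 14 = 1.136 kip/in (vertical).
Torsion M = P·e = 15.9 × 7 = 111.3 kip·in.
Critical point at (x, y) = (1.75, 3.5) from centroid. f_tx = M·y/J = 3.894 kip/in; f_ty = M·x/J = 1.947 kip/in.
Resultant f_max = √[f_tx² + (f_v + f_ty)²] = √[3.894² + (1.136 + 1.947)²] = 4.966 kip/in.
Capacity per unit length: r_n/Ω = (1/2.0) × 0.6 × 60 × (0.707 × 0.3125) = 3.977 kip/in.
4.966 > 3.977 → NOT adequate.

f_max ≈ 4.97 kip/in; NOT adequate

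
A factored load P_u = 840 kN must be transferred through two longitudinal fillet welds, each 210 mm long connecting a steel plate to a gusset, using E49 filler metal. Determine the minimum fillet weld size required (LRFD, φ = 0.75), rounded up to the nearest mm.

w = 13 mm

E49XX → F_EXX = 490 MPa.
Total weld length L = 420 mm.
Required throat t_e = P_u / (φ × 0.6 F_EXX × L) = 840 / (0.75 × 0.6 × 490 × 420 × 10⁻³) = 9.07 mm.
Required leg w = t_e / 0.707 = 12.83 mm → use 13 mm.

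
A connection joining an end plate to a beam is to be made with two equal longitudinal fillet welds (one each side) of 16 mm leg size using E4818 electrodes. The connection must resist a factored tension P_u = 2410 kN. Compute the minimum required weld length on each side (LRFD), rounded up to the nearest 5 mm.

L = 495 mm on each side

E48XX → F_EXX = 480 MPa.
Throat t_e = 0.707 × 16 = 11.31 mm.
φr_n = 0.75 × 0.6 × 480 × 11.31 × 10⁻³ = 2.443 kN/mm.
L_req = P_u / φr_n = 2410 / 2.443 = 986.3 mm total.
Per side: 986.3 / 2 = 493.2 mm.
Round up → use L = 495 mm on each side.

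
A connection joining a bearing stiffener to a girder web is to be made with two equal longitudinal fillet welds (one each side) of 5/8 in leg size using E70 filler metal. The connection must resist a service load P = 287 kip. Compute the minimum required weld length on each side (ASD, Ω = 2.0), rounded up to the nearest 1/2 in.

L = 15.5 in on each side

E70XX → F_EXX = 70 ksi.
Throat t_e = 0.707 × 0.625 = 0.4419 in.
r_n/Ω = (0.6 × 70 × 0.4419) / 2.0 = 9.279 kip/in.
L_req = P / (r_n/Ω) = 287 / 9.279 = 30.93 in total.
Per side: 30.93 / 2 = 15.46 in.
Round up → use L = 15.5 in on each side.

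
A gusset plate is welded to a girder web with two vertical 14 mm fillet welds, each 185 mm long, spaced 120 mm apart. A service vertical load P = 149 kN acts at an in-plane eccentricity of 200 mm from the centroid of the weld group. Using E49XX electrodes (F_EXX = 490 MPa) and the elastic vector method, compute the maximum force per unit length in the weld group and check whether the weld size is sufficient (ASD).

Total weld length L_w = 370 mm. Treat welds as unit-width lines.
Polar moment about centroid: J = 2[d³/12 + d(b/2)²] = 2[185³/12 + 185×60²] = 2387000 mm³.
Direct shear f_v = P/L_w = 149×10³ / 370 = 402.7 N/mm (vertical).
Torsion M = P·e = 149×10³ × 200 = 29800000 N·mm.
Critical point at (x, y) = (60, 92.5) from centroid. f_tx = M·y/J = 1155 N/mm; f_ty = M·x/J = 749 N/mm.
Resultant f_max = √[f_tx² + (f_v + f_ty)²] = √[1155² + (402.7 + 749)²] = 1631 N/mm.
Capacity per unit length: r_n/Ω = (1/2.0) × 0.6 × 490 × (0.707 × 14) = 1455 N/mm.
1631 > 1455 → NOT adequate.

f_max ≈ 1630 N/mm; NOT adequate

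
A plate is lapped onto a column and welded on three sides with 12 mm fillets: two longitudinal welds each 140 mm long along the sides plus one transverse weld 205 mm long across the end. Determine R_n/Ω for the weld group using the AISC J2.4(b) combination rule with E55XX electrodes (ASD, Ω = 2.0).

E55XX → F_EXX = 550 MPa.
t_e = 0.707 × 12 = 8.484 mm.
R_nwl = 0.6 × 550 × 8.484 × 280 × 10⁻³ = 783.9 kN (longitudinal, 2 welds).
R_nwt = 0.6 × 550 × 8.484 × 205 × 10⁻³ = 573.9 kN (transverse, base value).
(i) R_nwl + R_nwt = 1358 kN; (ii) 0.85 R_nwl + 1.5 R_nwt = 1527 kN.
R_n = max = 1527 kN [governs: (ii)]; R_n/Ω = 763.6 kN.

R_n/Ω ≈ 764 kN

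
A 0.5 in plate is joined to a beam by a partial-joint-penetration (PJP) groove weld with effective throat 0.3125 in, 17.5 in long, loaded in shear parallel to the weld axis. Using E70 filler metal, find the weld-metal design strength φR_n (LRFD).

E70XX → F_EXX = 70 ksi.
Effective throat (given) t_e = 0.3125 in.
A_we = 0.3125 × 17.5 = 5.469 in².
F_nw = 0.6 F_EXX = 42 ksi.
φR_n = 0.75 × 42 × 5.469 = 172.3 kips.

φR_n ≈ 172 kips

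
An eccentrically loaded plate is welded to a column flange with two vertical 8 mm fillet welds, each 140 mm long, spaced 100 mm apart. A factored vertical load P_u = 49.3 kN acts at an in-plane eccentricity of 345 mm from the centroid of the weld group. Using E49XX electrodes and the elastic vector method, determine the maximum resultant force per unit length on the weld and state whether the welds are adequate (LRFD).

E49XX → F_EXX = 490 MPa.
Total weld length L_w = 280 mm. Treat welds as unit-width lines.
Polar moment about centroid: J = 2[d³/12 + d(b/2)²] = 2[140³/12 + 140×50²] = 1157000 mm³.
Direct shear f_v = P/L_w = 49.3×10³ / 280 = 176.1 N/mm (vertical).
Torsion M = P·e = 49.3×10³ × 345 = 17008000 N·mm.
Critical point at (x, y) = (50, 70) from centroid. f_tx = M·y/J = 1029 N/mm; f_ty = M·x/J = 734.8 N/mm.
Resultant f_max = √[f_tx² + (f_v + f_ty)²] = √[1029² + (176.1 + 734.8)²] = 1374 N/mm.
Capacity per unit length: φr_n = 0.75 × 0.6 × 490 × (0.707 × 8) = 1247 N/mm.
1374 > 1247 → NOT adequate.

f_max ≈ 1370 N/mm; NOT adequate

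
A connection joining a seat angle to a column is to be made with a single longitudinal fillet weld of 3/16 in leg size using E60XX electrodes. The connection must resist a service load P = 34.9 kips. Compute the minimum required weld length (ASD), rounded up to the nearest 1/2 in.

L = 15 in

E60XX → F_EXX = 60 ksi.
Throat t_e = 0.707 × 0.1875 = 0.1326 in.
r_n/Ω = (0.6 × 60 × 0.1326) / 2.0 = 2.386 kip/in.
L_req = P / (r_n/Ω) = 34.9 / 2.386 = 14.63 in total.
Round up → use L = 15 in.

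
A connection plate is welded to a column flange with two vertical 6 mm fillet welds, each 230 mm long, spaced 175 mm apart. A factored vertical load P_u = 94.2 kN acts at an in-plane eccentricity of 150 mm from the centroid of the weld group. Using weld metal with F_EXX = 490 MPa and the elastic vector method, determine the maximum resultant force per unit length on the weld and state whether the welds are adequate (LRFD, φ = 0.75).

f_max ≈ 518 N/mm; adequate

Total weld length L_w = 460 mm. Treat welds as unit-width lines.
Polar moment about centroid: J = 2[d³/12 + d(b/2)²] = 2[230³/12 + 230×87.5²] = 5550000 mm³.
Direct shear f_v = P/L_w = 94.2×10³ / 460 = 204.8 N/mm (vertical).
Torsion M = P·e = 94.2×10³ × 150 = 14130000 N·mm.
Critical point at (x, y) = (87.5, 115) from centroid. f_tx = M·y/J = 292.8 N/mm; f_ty = M·x/J = 222.8 N/mm.
Resultant f_max = √[f_tx² + (f_v + f_ty)²] = √[292.8² + (204.8 + 222.8)²] = 518.2 N/mm.
Capacity per unit length: φr_n = 0.75 × 0.6 × 490 × (0.707 × 6) = 935.4 N/mm.
518.2 ≤ 935.4 → adequate.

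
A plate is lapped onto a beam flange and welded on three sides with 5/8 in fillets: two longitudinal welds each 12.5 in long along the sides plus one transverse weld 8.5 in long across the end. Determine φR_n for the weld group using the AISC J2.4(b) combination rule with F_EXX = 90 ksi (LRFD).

t_e = 0.707 × 0.625 = 0.4419 in.
R_nwl = 0.6 × 90 × 0.4419 × 25 = 596.5 kips (longitudinal, 2 welds).
R_nwt = 0.6 × 90 × 0.4419 × 8.5 = 202.8 kips (transverse, base value).
(i) R_nwl + R_nwt = 799.4 kips; (ii) 0.85 R_nwl + 1.5 R_nwt = 811.3 kips.
R_n = max = 811.3 kips [governs: (ii)]; φR_n = 608.5 kips.

φR_n ≈ 608 kips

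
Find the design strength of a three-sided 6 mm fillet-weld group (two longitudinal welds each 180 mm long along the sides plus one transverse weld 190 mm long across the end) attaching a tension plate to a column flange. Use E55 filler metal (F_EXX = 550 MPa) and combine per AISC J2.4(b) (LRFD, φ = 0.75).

t_e = 0.707 × 6 = 4.242 mm.
R_nwl = 0.6 × 550 × 4.242 × 360 × 10⁻³ = 503.9 kN (longitudinal, 2 welds).
R_nwt = 0.6 × 550 × 4.242 × 190 × 10⁻³ = 266 kN (transverse, base value).
(i) R_nwl + R_nwt = 769.9 kN; (ii) 0.85 R_nwl + 1.5 R_nwt = 827.3 kN.
R_n = max = 827.3 kN [governs: (ii)]; φR_n = 620.5 kN.

φR_n ≈ 620 kN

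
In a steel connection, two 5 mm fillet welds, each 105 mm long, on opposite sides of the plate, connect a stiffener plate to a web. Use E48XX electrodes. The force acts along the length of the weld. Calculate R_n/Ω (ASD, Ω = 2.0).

R_n/Ω ≈ 107 kN

E48XX → F_EXX = 480 MPa.
Effective throat t_e = 0.707 × 5 = 3.535 mm.
Total length L = 210 mm; A_we = 3.535 × 210 = 742.3 mm².
F_nw = 0.6 F_EXX = 0.6 × 480 = 288 MPa.
R_n = 288 × 742.3 × 10⁻³ = 213.8 kN; R_n/Ω = 213.8/2.0 = 106.9 kN.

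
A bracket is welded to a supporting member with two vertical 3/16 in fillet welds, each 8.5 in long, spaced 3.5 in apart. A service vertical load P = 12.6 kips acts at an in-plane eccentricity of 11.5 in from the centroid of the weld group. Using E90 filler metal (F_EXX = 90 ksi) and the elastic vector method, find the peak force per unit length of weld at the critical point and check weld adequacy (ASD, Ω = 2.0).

f_max ≈ 4.65 kip/in; NOT adequate

Total weld length L_w = 17 in. Treat welds as unit-width lines.
Polar moment about centroid: J = 2[d³/12 + d(b/2)²] = 2[8.5³/12 + 8.5×1.75²] = 154.4 in³.
Direct shear f_v = P/L_w = 12.6 / 17 = 0.7412 kip/in (vertical).
Torsion M = P·e = 12.6 × 11.5 = 144.9 kip·in.
Critical point at (x, y) = (1.75, 4.25) from centroid. f_tx = M·y/J = 3.988 kip/in; f_ty = M·x/J = 1.642 kip/in.
Resultant f_max = √[f_tx² + (f_v + f_ty)²] = √[3.988² + (0.7412 + 1.642)²] = 4.646 kip/in.
Capacity per unit length: r_n/Ω = (1/2.0) × 0.6 × 90 × (0.707 × 0.1875) = 3.579 kip/in.
4.646 > 3.579 → NOT adequate.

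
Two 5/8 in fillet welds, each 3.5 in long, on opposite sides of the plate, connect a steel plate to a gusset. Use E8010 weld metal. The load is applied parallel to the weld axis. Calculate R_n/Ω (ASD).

E80XX → F_EXX = 80 ksi.
Effective throat t_e = 0.707 × 0.625 = 0.4419 in.
Total length L = 7 in; A_we = 0.4419 × 7 = 3.093 in².
F_nw = 0.6 F_EXX = 0.6 × 80 = 48 ksi.
R_n = 48 × 3.093 = 148.5 kips; R_n/Ω = 148.5/2.0 = 74.23 kips.

R_n/Ω ≈ 74.2 kips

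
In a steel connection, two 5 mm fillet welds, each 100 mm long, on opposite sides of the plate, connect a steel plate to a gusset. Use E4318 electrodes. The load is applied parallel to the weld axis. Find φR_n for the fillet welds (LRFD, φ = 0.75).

φR_n ≈ 137 kN

E43XX → F_EXX = 430 MPa.
Effective throat t_e = 0.707 × 5 = 3.535 mm.
Total length L = 200 mm; A_we = 3.535 × 200 = 707 mm².
F_nw = 0.6 F_EXX = 0.6 × 430 = 258 MPa.
φR_n = 0.75 × 258 × 707 × 10⁻³ = 136.8 kN.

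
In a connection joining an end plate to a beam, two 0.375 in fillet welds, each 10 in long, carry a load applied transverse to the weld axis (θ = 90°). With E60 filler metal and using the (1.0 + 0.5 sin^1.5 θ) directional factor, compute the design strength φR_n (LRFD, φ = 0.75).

E60XX → F_EXX = 60 ksi.
t_e = 0.707 × 0.375 = 0.2651 in; A_we = 0.2651 × 20 = 5.303 in².
Directional factor: 1.0 + 0.5 sin^1.5(90°) = 1.5.
F_nw = 0.6 × 60 × 1.5 = 54 ksi.
φR_n = 0.75 × 54 × 5.303 = 214.8 kip.

φR_n ≈ 215 kip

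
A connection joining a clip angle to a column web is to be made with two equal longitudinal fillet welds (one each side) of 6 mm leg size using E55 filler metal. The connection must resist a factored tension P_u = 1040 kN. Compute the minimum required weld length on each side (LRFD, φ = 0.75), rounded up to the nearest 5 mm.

E55XX → F_EXX = 550 MPa.
Throat t_e = 0.707 × 6 = 4.242 mm.
φr_n = 0.75 × 0.6 × 550 × 4.242 × 10⁻³ = 1.05 kN/mm.
L_req = P_u / φr_n = 1040 / 1.05 = 990.6 mm total.
Per side: 990.6 / 2 = 495.3 mm.
Round up → use L = 500 mm on each side.

L = 500 mm on each side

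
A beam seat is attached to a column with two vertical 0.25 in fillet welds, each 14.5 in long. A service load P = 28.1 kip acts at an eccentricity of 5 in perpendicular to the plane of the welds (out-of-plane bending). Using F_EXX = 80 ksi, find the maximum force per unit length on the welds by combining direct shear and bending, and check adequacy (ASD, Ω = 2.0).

f_max ≈ 2.23 kip/in; adequate

L_w = 2 × 14.5 = 29 in; section modulus (unit throat) S = 2 × L²/6 = 70.08 in².
Direct shear f_v = P/L_w = 28.1/29 = 0.969 kip/in.
Moment M = P × e = 28.1 × 5 = 140.5 kip·in; bending f_b = M/S = 2.005 kip/in.
f_max = √(f_v² + f_b²) = √(0.969² + 2.005²) = 2.227 kip/in.
r_n/Ω = (1/2.0) × 0.6 × 80 × (0.707 × 0.25) = 4.242 kip/in → adequate.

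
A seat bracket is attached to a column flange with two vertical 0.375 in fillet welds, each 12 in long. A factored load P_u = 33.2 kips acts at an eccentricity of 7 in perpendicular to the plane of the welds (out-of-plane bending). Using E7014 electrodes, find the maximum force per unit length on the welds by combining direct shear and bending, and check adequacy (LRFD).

f_max ≈ 5.04 kip/in; adequate

E70XX → F_EXX = 70 ksi.
L_w = 2 × 12 = 24 in; section modulus (unit throat) S = 2 × L²/6 = 48 in².
Direct shear f_v = P/L_w = 33.2/24 = 1.383 kip/in.
Moment M = P × e = 33.2 × 7 = 232.4 kip·in; bending f_b = M/S = 4.842 kip/in.
f_max = √(f_v² + f_b²) = √(1.383² + 4.842²) = 5.035 kip/in.
φr_n = 0.75 × 0.6 × 70 × (0.707 × 0.375) = 8.351 kip/in → adequate.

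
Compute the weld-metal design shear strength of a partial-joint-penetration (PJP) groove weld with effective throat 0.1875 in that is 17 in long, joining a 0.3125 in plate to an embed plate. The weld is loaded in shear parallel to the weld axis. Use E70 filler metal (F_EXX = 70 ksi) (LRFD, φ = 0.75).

Effective throat (given) t_e = 0.1875 in.
A_we = 0.1875 × 17 = 3.188 in².
F_nw = 0.6 F_EXX = 42 ksi.
φR_n = 0.75 × 42 × 3.188 = 100.4 kips.

φR_n ≈ 100 kips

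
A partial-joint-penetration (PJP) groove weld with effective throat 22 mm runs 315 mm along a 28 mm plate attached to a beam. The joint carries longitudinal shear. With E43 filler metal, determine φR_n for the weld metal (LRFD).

E43XX → F_EXX = 430 MPa.
Effective throat (given) t_e = 22 mm.
A_we = 22 × 315 = 6930 mm².
F_nw = 0.6 F_EXX = 258 MPa.
φR_n = 0.75 × 258 × 6930 × 10⁻³ = 1341 kN.

φR_n ≈ 1340 kN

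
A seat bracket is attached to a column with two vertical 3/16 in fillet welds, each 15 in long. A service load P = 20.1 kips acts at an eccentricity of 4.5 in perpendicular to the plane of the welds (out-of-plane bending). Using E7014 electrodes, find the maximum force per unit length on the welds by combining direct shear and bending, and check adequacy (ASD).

E70XX → F_EXX = 70 ksi.
L_w = 2 × 15 = 30 in; section modulus (unit throat) S = 2 × L²/6 = 75 in².
Direct shear f_v = P/L_w = 20.1/30 = 0.67 kip/in.
Moment M = P × e = 20.1 × 4.5 = 90.45 kip·in; bending f_b = M/S = 1.206 kip/in.
f_max = √(f_v² + f_b²) = √(0.67² + 1.206²) = 1.38 kip/in.
r_n/Ω = (1/2.0) × 0.6 × 70 × (0.707 × 0.1875) = 2.784 kip/in → adequate.

f_max ≈ 1.38 kip/in; adequate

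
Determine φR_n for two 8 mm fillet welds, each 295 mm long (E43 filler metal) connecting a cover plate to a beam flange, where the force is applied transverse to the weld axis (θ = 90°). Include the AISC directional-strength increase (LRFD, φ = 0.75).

E43XX → F_EXX = 430 MPa.
t_e = 0.707 × 8 = 5.656 mm; A_we = 5.656 × 590 = 3337 mm².
Directional factor: 1.0 + 0.5 sin^1.5(90°) = 1.5.
F_nw = 0.6 × 430 × 1.5 = 387 MPa.
φR_n = 0.75 × 387 × 3337 × 10⁻³ = 968.6 kN.

φR_n ≈ 969 kN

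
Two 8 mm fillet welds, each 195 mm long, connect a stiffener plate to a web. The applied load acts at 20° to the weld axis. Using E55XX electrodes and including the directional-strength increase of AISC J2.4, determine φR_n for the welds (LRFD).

E55XX → F_EXX = 550 MPa.
t_e = 0.707 × 8 = 5.656 mm; A_we = 5.656 × 390 = 2206 mm².
Directional factor: 1.0 + 0.5 sin^1.5(20°) = 1.1.
F_nw = 0.6 × 550 × 1.1 = 363 MPa.
φR_n = 0.75 × 363 × 2206 × 10⁻³ = 600.5 kN.

φR_n ≈ 601 kN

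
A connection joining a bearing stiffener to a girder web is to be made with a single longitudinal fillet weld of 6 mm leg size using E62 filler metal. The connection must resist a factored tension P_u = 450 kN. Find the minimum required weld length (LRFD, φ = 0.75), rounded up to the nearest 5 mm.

E62XX → F_EXX = 620 MPa.
Throat t_e = 0.707 × 6 = 4.242 mm.
φr_n = 0.75 × 0.6 × 620 × 4.242 × 10⁻³ = 1.184 kN/mm.
L_req = P_u / φr_n = 450 / 1.184 = 380.2 mm total.
Round up → use L = 385 mm.

L = 385 mm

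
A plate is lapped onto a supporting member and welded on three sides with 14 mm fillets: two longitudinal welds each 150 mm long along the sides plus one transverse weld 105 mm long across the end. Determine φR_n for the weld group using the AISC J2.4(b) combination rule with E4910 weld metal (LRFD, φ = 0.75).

φR_n ≈ 900 kN

E49XX → F_EXX = 490 MPa.
t_e = 0.707 × 14 = 9.898 mm.
R_nwl = 0.6 × 490 × 9.898 × 300 × 10⁻³ = 873 kN (longitudinal, 2 welds).
R_nwt = 0.6 × 490 × 9.898 × 105 × 10⁻³ = 305.6 kN (transverse, base value).
(i) R_nwl + R_nwt = 1179 kN; (ii) 0.85 R_nwl + 1.5 R_nwt = 1200 kN.
R_n = max = 1200 kN [governs: (ii)]; φR_n = 900.3 kN.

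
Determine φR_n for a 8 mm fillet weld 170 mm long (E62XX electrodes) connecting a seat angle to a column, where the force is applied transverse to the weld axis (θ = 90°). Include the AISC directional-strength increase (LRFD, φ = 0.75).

E62XX → F_EXX = 620 MPa.
t_e = 0.707 × 8 = 5.656 mm; A_we = 5.656 × 170 = 961.5 mm².
Directional factor: 1.0 + 0.5 sin^1.5(90°) = 1.5.
F_nw = 0.6 × 620 × 1.5 = 558 MPa.
φR_n = 0.75 × 558 × 961.5 × 10⁻³ = 402.4 kN.

φR_n ≈ 402 kN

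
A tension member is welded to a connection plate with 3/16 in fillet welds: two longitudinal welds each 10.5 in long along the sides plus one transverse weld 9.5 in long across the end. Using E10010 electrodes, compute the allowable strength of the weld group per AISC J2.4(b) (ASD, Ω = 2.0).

E100XX → F_EXX = 100 ksi.
t_e = 0.707 × 0.1875 = 0.1326 in.
R_nwl = 0.6 × 100 × 0.1326 × 21 = 167 kip (longitudinal, 2 welds).
R_nwt = 0.6 × 100 × 0.1326 × 9.5 = 75.56 kip (transverse, base value).
(i) R_nwl + R_nwt = 242.6 kip; (ii) 0.85 R_nwl + 1.5 R_nwt = 255.3 kip.
R_n = max = 255.3 kip [governs: (ii)]; R_n/Ω = 127.7 kip.

R_n/Ω ≈ 128 kip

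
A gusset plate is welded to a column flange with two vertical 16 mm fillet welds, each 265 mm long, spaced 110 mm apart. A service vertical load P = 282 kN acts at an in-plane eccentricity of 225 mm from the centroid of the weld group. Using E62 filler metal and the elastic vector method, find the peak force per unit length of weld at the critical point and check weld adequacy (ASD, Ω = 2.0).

f_max ≈ 2190 N/mm; NOT adequate

E62XX → F_EXX = 620 MPa.
Total weld length L_w = 530 mm. Treat welds as unit-width lines.
Polar moment about centroid: J = 2[d³/12 + d(b/2)²] = 2[265³/12 + 265×55²] = 4705000 mm³.
Direct shear f_v = P/L_w = 282×10³ / 530 = 532.1 N/mm (vertical).
Torsion M = P·e = 282×10³ × 225 = 63450000 N·mm.
Critical point at (x, y) = (55, 132.5) from centroid. f_tx = M·y/J = 1787 N/mm; f_ty = M·x/J = 741.7 N/mm.
Resultant f_max = √[f_tx² + (f_v + f_ty)²] = √[1787² + (532.1 + 741.7)²] = 2194 N/mm.
Capacity per unit length: r_n/Ω = (1/2.0) × 0.6 × 620 × (0.707 × 16) = 2104 N/mm.
2194 > 2104 → NOT adequate.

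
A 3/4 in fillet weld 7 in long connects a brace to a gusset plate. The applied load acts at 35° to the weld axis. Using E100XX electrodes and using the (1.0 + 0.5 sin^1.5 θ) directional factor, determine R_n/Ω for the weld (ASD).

E100XX → F_EXX = 100 ksi.
t_e = 0.707 × 0.75 = 0.5302 in; A_we = 0.5302 × 7 = 3.712 in².
Directional factor: 1.0 + 0.5 sin^1.5(35°) = 1.217.
F_nw = 0.6 × 100 × 1.217 = 73.03 ksi.
R_n/Ω = (73.03 × 3.712) / 2.0 = 135.5 kip.

R_n/Ω ≈ 136 kip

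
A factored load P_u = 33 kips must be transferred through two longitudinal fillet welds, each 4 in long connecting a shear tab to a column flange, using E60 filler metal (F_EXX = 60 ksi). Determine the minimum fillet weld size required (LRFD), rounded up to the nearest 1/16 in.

w = 1/4 in

Total weld length L = 8 in.
Required throat t_e = P_u / (φ × 0.6 F_EXX × L) = 33 / (0.75 × 0.6 × 60 × 8) = 0.1528 in.
Required leg w = t_e / 0.707 = 0.2161 in → use 1/4 in.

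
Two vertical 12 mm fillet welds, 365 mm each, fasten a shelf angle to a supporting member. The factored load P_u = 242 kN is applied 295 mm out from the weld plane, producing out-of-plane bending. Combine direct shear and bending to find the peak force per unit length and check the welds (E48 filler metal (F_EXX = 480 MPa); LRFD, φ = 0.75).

f_max ≈ 1640 N/mm; adequate

L_w = 2 × 365 = 730 mm; section modulus (unit throat) S = 2 × L²/6 = 44410 mm².
Direct shear f_v = P/L_w = 242×10³/730 = 331.5 N/mm.
Moment M = P × e = 242×10³ × 295 = 71390000 N·mm; bending f_b = M/S = 1608 N/mm.
f_max = √(f_v² + f_b²) = √(331.5² + 1608²) = 1641 N/mm.
φr_n = 0.75 × 0.6 × 480 × (0.707 × 12) = 1833 N/mm → adequate.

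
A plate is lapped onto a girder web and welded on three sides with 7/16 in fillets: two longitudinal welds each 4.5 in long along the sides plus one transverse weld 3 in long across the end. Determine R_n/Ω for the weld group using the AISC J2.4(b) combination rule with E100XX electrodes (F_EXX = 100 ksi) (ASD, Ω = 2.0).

t_e = 0.707 × 0.4375 = 0.3093 in.
R_nwl = 0.6 × 100 × 0.3093 × 9 = 167 kips (longitudinal, 2 welds).
R_nwt = 0.6 × 100 × 0.3093 × 3 = 55.68 kips (transverse, base value).
(i) R_nwl + R_nwt = 222.7 kips; (ii) 0.85 R_nwl + 1.5 R_nwt = 225.5 kips.
R_n = max = 225.5 kips [governs: (ii)]; R_n/Ω = 112.7 kips.

R_n/Ω ≈ 113 kips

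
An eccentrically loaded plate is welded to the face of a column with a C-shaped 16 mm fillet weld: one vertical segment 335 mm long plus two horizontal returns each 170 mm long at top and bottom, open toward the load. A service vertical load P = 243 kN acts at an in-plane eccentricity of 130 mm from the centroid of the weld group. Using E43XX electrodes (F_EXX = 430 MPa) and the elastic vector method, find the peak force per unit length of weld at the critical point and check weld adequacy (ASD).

f_max ≈ 728 N/mm; adequate

Total weld length L_w = 675 mm. Treat welds as unit-width lines.
Centroid: x̄ = 2×170×85 / 675 = 42.81 mm from the vertical weld.
Polar moment about centroid: J = I_x + I_y = [335³/12 + 2×170×167.5²] + [335×42.81² + 2(170³/12 + 170×42.19²)] = 14710000 mm³.
Direct shear f_v = P/L_w = 243×10³ / 675 = 360 N/mm (vertical).
Torsion M = P·e = 243×10³ × 130 = 31590000 N·mm.
Critical point at (x, y) = (127.2, 167.5) from centroid. f_tx = M·y/J = 359.7 N/mm; f_ty = M·x/J = 273.1 N/mm.
Resultant f_max = √[f_tx² + (f_v + f_ty)²] = √[359.7² + (360 + 273.1)²] = 728.2 N/mm.
Capacity per unit length: r_n/Ω = (1/2.0) × 0.6 × 430 × (0.707 × 16) = 1459 N/mm.
728.2 ≤ 1459 → adequate.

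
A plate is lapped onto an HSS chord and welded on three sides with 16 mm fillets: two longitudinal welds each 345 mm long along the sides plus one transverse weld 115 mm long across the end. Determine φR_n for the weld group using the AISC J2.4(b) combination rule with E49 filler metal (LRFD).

φR_n ≈ 2010 kN

E49XX → F_EXX = 490 MPa.
t_e = 0.707 × 16 = 11.31 mm.
R_nwl = 0.6 × 490 × 11.31 × 690 × 10⁻³ = 2295 kN (longitudinal, 2 welds).
R_nwt = 0.6 × 490 × 11.31 × 115 × 10⁻³ = 382.5 kN (transverse, base value).
(i) R_nwl + R_nwt = 2677 kN; (ii) 0.85 R_nwl + 1.5 R_nwt = 2524 kN.
R_n = max = 2677 kN [governs: (i)]; φR_n = 2008 kN.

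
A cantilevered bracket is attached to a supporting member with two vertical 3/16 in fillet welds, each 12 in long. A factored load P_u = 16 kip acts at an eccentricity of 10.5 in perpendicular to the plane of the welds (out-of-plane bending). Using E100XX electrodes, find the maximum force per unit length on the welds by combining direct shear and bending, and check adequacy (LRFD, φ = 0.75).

E100XX → F_EXX = 100 ksi.
L_w = 2 × 12 = 24 in; section modulus (unit throat) S = 2 × L²/6 = 48 in².
Direct shear f_v = P/L_w = 16/24 = 0.6667 kip/in.
Moment M = P × e = 16 × 10.5 = 168 kip·in; bending f_b = M/S = 3.5 kip/in.
f_max = √(f_v² + f_b²) = √(0.6667² + 3.5²) = 3.563 kip/in.
φr_n = 0.75 × 0.6 × 100 × (0.707 × 0.1875) = 5.965 kip/in → adequate.

f_max ≈ 3.56 kip/in; adequate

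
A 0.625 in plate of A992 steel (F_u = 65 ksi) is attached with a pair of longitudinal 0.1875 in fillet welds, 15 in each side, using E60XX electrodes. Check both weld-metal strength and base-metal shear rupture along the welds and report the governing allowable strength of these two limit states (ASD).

R_n/Ω ≈ 71.6 kips (weld metal governs)

E60XX → F_EXX = 60 ksi.
t_e = 0.707 × 0.1875 = 0.1326 in; L = 30 in.
Weld metal: R_n/Ω = (1/2.0) × 0.6 × 60 × 0.1326 × 30 = 71.58 kips.
Base metal (shear rupture): R_n/Ω = (1/2.0) × 0.6 × 65 × 0.625 × 30 = 365.6 kips.
Governing: weld metal.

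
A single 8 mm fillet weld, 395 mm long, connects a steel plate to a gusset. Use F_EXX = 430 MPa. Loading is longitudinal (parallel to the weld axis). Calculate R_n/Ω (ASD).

R_n/Ω ≈ 288 kN

Effective throat t_e = 0.707 × 8 = 5.656 mm.
Total length L = 395 mm; A_we = 5.656 × 395 = 2234 mm².
F_nw = 0.6 F_EXX = 0.6 × 430 = 258 MPa.
R_n = 258 × 2234 × 10⁻³ = 576.4 kN; R_n/Ω = 576.4/2.0 = 288.2 kN.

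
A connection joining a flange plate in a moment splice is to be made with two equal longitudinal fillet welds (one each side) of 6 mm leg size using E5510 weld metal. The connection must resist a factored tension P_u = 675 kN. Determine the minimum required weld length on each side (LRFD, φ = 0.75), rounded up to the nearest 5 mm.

L = 325 mm on each side

E55XX → F_EXX = 550 MPa.
Throat t_e = 0.707 × 6 = 4.242 mm.
φr_n = 0.75 × 0.6 × 550 × 4.242 × 10⁻³ = 1.05 kN/mm.
L_req = P_u / φr_n = 675 / 1.05 = 642.9 mm total.
Per side: 642.9 / 2 = 321.5 mm.
Round up → use L = 325 mm on each side.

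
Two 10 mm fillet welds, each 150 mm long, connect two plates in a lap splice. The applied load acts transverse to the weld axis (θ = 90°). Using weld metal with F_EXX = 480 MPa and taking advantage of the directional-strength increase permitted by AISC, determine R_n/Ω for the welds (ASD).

R_n/Ω ≈ 458 kN

t_e = 0.707 × 10 = 7.07 mm; A_we = 7.07 × 300 = 2121 mm².
Directional factor: 1.0 + 0.5 sin^1.5(90°) = 1.5.
F_nw = 0.6 × 480 × 1.5 = 432 MPa.
R_n/Ω = (432 × 2121) / 2.0 × 10⁻³ = 458.1 kN.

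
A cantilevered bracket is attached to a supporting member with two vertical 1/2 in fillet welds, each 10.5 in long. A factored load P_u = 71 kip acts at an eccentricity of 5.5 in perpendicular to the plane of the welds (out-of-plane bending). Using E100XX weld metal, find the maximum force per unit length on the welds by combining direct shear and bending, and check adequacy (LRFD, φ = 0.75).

E100XX → F_EXX = 100 ksi.
L_w = 2 × 10.5 = 21 in; section modulus (unit throat) S = 2 × L²/6 = 36.75 in².
Direct shear f_v = P/L_w = 71/21 = 3.381 kip/in.
Moment M = P × e = 71 × 5.5 = 390.5 kip·in; bending f_b = M/S = 10.63 kip/in.
f_max = √(f_v² + f_b²) = √(3.381² + 10.63²) = 11.15 kip/in.
φr_n = 0.75 × 0.6 × 100 × (0.707 × 0.5) = 15.91 kip/in → adequate.

f_max ≈ 11.2 kip/in; adequate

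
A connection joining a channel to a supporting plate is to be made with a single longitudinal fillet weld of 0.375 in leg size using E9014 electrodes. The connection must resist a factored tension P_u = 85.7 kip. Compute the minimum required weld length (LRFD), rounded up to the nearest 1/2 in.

E90XX → F_EXX = 90 ksi.
Throat t_e = 0.707 × 0.375 = 0.2651 in.
φr_n = 0.75 × 0.6 × 90 × 0.2651 = 10.74 kip/in.
L_req = P_u / φr_n = 85.7 / 10.74 = 7.981 in total.
Round up → use L = 8 in.

L = 8 in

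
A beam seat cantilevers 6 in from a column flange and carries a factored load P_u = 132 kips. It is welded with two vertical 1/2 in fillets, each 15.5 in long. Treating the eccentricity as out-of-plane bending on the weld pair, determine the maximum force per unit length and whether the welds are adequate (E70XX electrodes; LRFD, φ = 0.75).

f_max ≈ 10.8 kip/in; adequate

E70XX → F_EXX = 70 ksi.
L_w = 2 × 15.5 = 31 in; section modulus (unit throat) S = 2 × L²/6 = 80.08 in².
Direct shear f_v = P/L_w = 132/31 = 4.258 kip/in.
Moment M = P × e = 132 × 6 = 792 kip·in; bending f_b = M/S = 9.89 kip/in.
f_max = √(f_v² + f_b²) = √(4.258² + 9.89²) = 10.77 kip/in.
φr_n = 0.75 × 0.6 × 70 × (0.707 × 0.5) = 11.14 kip/in → adequate.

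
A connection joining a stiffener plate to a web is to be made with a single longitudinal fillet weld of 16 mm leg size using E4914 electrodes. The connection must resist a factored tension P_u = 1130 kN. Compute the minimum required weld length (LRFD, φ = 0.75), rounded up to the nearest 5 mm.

E49XX → F_EXX = 490 MPa.
Throat t_e = 0.707 × 16 = 11.31 mm.
φr_n = 0.75 × 0.6 × 490 × 11.31 × 10⁻³ = 2.494 kN/mm.
L_req = P_u / φr_n = 1130 / 2.494 = 453 mm total.
Round up → use L = 455 mm.

L = 455 mm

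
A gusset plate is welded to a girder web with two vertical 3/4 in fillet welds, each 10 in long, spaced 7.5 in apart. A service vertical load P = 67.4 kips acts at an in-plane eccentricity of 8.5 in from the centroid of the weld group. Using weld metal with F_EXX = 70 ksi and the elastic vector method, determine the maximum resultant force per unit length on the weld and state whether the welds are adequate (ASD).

Total weld length L_w = 20 in. Treat welds as unit-width lines.
Polar moment about centroid: J = 2[d³/12 + d(b/2)²] = 2[10³/12 + 10×3.75²] = 447.9 in³.
Direct shear f_v = P/L_w = 67.4 / 20 = 3.37 kip/in (vertical).
Torsion M = P·e = 67.4 × 8.5 = 572.9 kip·in.
Critical point at (x, y) = (3.75, 5) from centroid. f_tx = M·y/J = 6.395 kip/in; f_ty = M·x/J = 4.796 kip/in.
Resultant f_max = √[f_tx² + (f_v + f_ty)²] = √[6.395² + (3.37 + 4.796)²] = 10.37 kip/in.
Capacity per unit length: r_n/Ω = (1/2.0) × 0.6 × 70 × (0.707 × 0.75) = 11.14 kip/in.
10.37 ≤ 11.14 → adequate.

f_max ≈ 10.4 kip/in; adequate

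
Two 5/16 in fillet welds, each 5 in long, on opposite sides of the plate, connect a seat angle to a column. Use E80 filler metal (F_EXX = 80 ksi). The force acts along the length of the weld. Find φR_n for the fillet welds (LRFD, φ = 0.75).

Effective throat t_e = 0.707 × 0.3125 = 0.2209 in.
Total length L = 10 in; A_we = 0.2209 × 10 = 2.209 in².
F_nw = 0.6 F_EXX = 0.6 × 80 = 48 ksi.
φR_n = 0.75 × 48 × 2.209 = 79.54 kips.

φR_n ≈ 79.5 kips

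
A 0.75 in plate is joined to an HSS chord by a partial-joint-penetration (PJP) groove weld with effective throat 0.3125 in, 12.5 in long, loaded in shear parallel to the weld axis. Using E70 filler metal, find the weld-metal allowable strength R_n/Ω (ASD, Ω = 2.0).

R_n/Ω ≈ 82 kip

E70XX → F_EXX = 70 ksi.
Effective throat (given) t_e = 0.3125 in.
A_we = 0.3125 × 12.5 = 3.906 in².
F_nw = 0.6 F_EXX = 42 ksi.
R_n/Ω = (42 × 3.906) / 2.0 = 82.03 kip.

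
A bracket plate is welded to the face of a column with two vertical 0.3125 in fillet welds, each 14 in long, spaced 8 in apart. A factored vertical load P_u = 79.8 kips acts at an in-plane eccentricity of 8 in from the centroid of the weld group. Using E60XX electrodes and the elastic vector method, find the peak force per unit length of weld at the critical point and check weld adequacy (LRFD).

f_max ≈ 7.52 kip/in; NOT adequate

E60XX → F_EXX = 60 ksi.
Total weld length L_w = 28 in. Treat welds as unit-width lines.
Polar moment about centroid: J = 2[d³/12 + d(b/2)²] = 2[14³/12 + 14×4²] = 905.3 in³.
Direct shear f_v = P/L_w = 79.8 / 28 = 2.85 kip/in (vertical).
Torsion M = P·e = 79.8 × 8 = 638.4 kip·in.
Critical point at (x, y) = (4, 7) from centroid. f_tx = M·y/J = 4.936 kip/in; f_ty = M·x/J = 2.821 kip/in.
Resultant f_max = √[f_tx² + (f_v + f_ty)²] = √[4.936² + (2.85 + 2.821)²] = 7.518 kip/in.
Capacity per unit length: φr_n = 0.75 × 0.6 × 60 × (0.707 × 0.3125) = 5.965 kip/in.
7.518 > 5.965 → NOT adequate.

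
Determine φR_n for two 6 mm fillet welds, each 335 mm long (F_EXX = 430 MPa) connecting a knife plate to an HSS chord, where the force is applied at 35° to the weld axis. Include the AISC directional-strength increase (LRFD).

t_e = 0.707 × 6 = 4.242 mm; A_we = 4.242 × 670 = 2842 mm².
Directional factor: 1.0 + 0.5 sin^1.5(35°) = 1.217.
F_nw = 0.6 × 430 × 1.217 = 314 MPa.
φR_n = 0.75 × 314 × 2842 × 10⁻³ = 669.4 kN.

φR_n ≈ 669 kN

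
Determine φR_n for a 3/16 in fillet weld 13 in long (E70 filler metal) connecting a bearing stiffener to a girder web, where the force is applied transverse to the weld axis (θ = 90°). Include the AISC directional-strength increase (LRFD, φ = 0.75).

E70XX → F_EXX = 70 ksi.
t_e = 0.707 × 0.1875 = 0.1326 in; A_we = 0.1326 × 13 = 1.723 in².
Directional factor: 1.0 + 0.5 sin^1.5(90°) = 1.5.
F_nw = 0.6 × 70 × 1.5 = 63 ksi.
φR_n = 0.75 × 63 × 1.723 = 81.43 kips.

φR_n ≈ 81.4 kips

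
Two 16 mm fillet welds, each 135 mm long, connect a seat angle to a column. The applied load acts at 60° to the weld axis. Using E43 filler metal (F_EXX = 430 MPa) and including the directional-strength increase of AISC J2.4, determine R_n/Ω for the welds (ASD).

t_e = 0.707 × 16 = 11.31 mm; A_we = 11.31 × 270 = 3054 mm².
Directional factor: 1.0 + 0.5 sin^1.5(60°) = 1.403.
F_nw = 0.6 × 430 × 1.403 = 362 MPa.
R_n/Ω = (362 × 3054) / 2.0 × 10⁻³ = 552.8 kN.

R_n/Ω ≈ 553 kN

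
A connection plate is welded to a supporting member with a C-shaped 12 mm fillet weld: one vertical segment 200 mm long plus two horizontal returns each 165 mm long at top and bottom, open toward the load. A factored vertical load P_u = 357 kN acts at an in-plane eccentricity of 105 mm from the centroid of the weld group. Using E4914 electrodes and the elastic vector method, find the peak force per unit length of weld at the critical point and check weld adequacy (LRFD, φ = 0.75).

f_max ≈ 1590 N/mm; adequate

E49XX → F_EXX = 490 MPa.
Total weld length L_w = 530 mm. Treat welds as unit-width lines.
Centroid: x̄ = 2×165×82.5 / 530 = 51.37 mm from the vertical weld.
Polar moment about centroid: J = I_x + I_y = [200³/12 + 2×165×100²] + [200×51.37² + 2(165³/12 + 165×31.13²)] = 5563000 mm³.
Direct shear f_v = P/L_w = 357×10³ / 530 = 673.6 N/mm (vertical).
Torsion M = P·e = 357×10³ × 105 = 37485000 N·mm.
Critical point at (x, y) = (113.6, 100) from centroid. f_tx = M·y/J = 673.8 N/mm; f_ty = M·x/J = 765.7 N/mm.
Resultant f_max = √[f_tx² + (f_v + f_ty)²] = √[673.8² + (673.6 + 765.7)²] = 1589 N/mm.
Capacity per unit length: φr_n = 0.75 × 0.6 × 490 × (0.707 × 12) = 1871 N/mm.
1589 ≤ 1871 → adequate.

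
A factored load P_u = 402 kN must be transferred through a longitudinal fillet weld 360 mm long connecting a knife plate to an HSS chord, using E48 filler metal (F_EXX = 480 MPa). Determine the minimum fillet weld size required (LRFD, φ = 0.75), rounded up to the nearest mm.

w = 8 mm

Total weld length L = 360 mm.
Required throat t_e = P_u / (φ × 0.6 F_EXX × L) = 402 / (0.75 × 0.6 × 480 × 360 × 10⁻³) = 5.17 mm.
Required leg w = t_e / 0.707 = 7.312 mm → use 8 mm.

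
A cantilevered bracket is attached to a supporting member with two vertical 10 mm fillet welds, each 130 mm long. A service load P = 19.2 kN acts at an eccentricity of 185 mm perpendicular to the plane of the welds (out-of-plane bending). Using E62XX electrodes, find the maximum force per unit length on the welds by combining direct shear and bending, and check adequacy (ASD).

E62XX → F_EXX = 620 MPa.
L_w = 2 × 130 = 260 mm; section modulus (unit throat) S = 2 × L²/6 = 5633 mm².
Direct shear f_v = P/L_w = 19.2×10³/260 = 73.85 N/mm.
Moment M = P × e = 19.2×10³ × 185 = 3552000 N·mm; bending f_b = M/S = 630.5 N/mm.
f_max = √(f_v² + f_b²) = √(73.85² + 630.5²) = 634.8 N/mm.
r_n/Ω = (1/2.0) × 0.6 × 620 × (0.707 × 10) = 1315 N/mm → adequate.

f_max ≈ 635 N/mm; adequate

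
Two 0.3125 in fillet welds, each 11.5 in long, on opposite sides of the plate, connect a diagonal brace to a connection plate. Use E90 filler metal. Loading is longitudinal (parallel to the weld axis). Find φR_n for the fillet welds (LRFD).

E90XX → F_EXX = 90 ksi.
Effective throat t_e = 0.707 × 0.3125 = 0.2209 in.
Total length L = 23 in; A_we = 0.2209 × 23 = 5.082 in².
F_nw = 0.6 F_EXX = 0.6 × 90 = 54 ksi.
φR_n = 0.75 × 54 × 5.082 = 205.8 kips.

φR_n ≈ 206 kips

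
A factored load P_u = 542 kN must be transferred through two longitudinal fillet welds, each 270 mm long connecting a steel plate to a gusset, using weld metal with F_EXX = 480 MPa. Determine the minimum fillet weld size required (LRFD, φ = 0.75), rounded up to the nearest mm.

Total weld length L = 540 mm.
Required throat t_e = P_u / (φ × 0.6 F_EXX × L) = 542 / (0.75 × 0.6 × 480 × 540 × 10⁻³) = 4.647 mm.
Required leg w = t_e / 0.707 = 6.573 mm → use 7 mm.

w = 7 mm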